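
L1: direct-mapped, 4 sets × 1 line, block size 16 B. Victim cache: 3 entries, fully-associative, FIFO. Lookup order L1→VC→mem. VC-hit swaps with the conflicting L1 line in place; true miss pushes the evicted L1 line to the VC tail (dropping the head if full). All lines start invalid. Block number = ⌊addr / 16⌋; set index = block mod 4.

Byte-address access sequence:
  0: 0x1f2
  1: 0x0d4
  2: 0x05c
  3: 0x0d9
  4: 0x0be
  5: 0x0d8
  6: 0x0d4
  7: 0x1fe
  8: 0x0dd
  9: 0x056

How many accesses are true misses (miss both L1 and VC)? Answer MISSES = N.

0: 0x1f2 (blk 31, set 3) → MISS  vc=[]
1: 0xd4 (blk 13, set 1) → MISS  vc=[]
2: 0x5c (blk 5, set 1) → MISS  vc=[13]
3: 0xd9 (blk 13, set 1) → VC-HIT  vc=[5]
4: 0xbe (blk 11, set 3) → MISS  vc=[5, 31]
5: 0xd8 (blk 13, set 1) → L1-HIT  vc=[5, 31]
6: 0xd4 (blk 13, set 1) → L1-HIT  vc=[5, 31]
7: 0x1fe (blk 31, set 3) → VC-HIT  vc=[5, 11]
8: 0xdd (blk 13, set 1) → L1-HIT  vc=[5, 11]
9: 0x56 (blk 5, set 1) → VC-HIT  vc=[13, 11]

MISSES = 4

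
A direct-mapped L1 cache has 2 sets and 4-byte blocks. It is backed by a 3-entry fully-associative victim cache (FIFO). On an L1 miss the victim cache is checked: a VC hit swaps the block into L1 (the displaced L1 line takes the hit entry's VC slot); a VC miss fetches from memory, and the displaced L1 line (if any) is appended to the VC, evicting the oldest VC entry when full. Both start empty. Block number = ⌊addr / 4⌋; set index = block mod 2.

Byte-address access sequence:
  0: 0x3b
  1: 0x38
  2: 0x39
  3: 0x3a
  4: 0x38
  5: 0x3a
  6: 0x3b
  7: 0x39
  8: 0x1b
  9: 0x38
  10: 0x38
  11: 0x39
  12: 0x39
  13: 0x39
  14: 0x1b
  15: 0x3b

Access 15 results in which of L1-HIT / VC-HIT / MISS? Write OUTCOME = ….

  [0] addr=0x3b blk=14 s=0: MISS | VC []
  [1] addr=0x38 blk=14 s=0: L1-HIT | VC []
  [2] addr=0x39 blk=14 s=0: L1-HIT | VC []
  [3] addr=0x3a blk=14 s=0: L1-HIT | VC []
  [4] addr=0x38 blk=14 s=0: L1-HIT | VC []
  [5] addr=0x3a blk=14 s=0: L1-HIT | VC []
  [6] addr=0x3b blk=14 s=0: L1-HIT | VC []
  [7] addr=0x39 blk=14 s=0: L1-HIT | VC []
  [8] addr=0x1b blk=6 s=0: MISS | VC [14]
  [9] addr=0x38 blk=14 s=0: VC-HIT | VC [6]
  [10] addr=0x38 blk=14 s=0: L1-HIT | VC [6]
  [11] addr=0x39 blk=14 s=0: L1-HIT | VC [6]
  [12] addr=0x39 blk=14 s=0: L1-HIT | VC [6]
  [13] addr=0x39 blk=14 s=0: L1-HIT | VC [6]
  [14] addr=0x1b blk=6 s=0: VC-HIT | VC [14]
  [15] addr=0x3b blk=14 s=0: VC-HIT | VC [6]

OUTCOME = VC-HIT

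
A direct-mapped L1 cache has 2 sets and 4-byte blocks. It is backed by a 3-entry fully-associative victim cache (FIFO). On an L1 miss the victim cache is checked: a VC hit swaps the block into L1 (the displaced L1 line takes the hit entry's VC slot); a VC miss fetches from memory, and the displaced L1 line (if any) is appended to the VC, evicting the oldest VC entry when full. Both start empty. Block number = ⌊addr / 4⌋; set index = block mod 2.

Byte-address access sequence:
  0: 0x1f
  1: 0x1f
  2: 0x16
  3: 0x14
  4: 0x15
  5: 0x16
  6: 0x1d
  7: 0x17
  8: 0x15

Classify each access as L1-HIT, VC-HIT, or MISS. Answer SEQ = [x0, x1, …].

0: 0x1f (blk 7, set 1) → MISS  vc=[]
1: 0x1f (blk 7, set 1) → L1-HIT  vc=[]
2: 0x16 (blk 5, set 1) → MISS  vc=[7]
3: 0x14 (blk 5, set 1) → L1-HIT  vc=[7]
4: 0x15 (blk 5, set 1) → L1-HIT  vc=[7]
5: 0x16 (blk 5, set 1) → L1-HIT  vc=[7]
6: 0x1d (blk 7, set 1) → VC-HIT  vc=[5]
7: 0x17 (blk 5, set 1) → VC-HIT  vc=[7]
8: 0x15 (blk 5, set 1) → L1-HIT  vc=[7]

SEQ = [MISS, L1-HIT, MISS, L1-HIT, L1-HIT, L1-HIT, VC-HIT, VC-HIT, L1-HIT]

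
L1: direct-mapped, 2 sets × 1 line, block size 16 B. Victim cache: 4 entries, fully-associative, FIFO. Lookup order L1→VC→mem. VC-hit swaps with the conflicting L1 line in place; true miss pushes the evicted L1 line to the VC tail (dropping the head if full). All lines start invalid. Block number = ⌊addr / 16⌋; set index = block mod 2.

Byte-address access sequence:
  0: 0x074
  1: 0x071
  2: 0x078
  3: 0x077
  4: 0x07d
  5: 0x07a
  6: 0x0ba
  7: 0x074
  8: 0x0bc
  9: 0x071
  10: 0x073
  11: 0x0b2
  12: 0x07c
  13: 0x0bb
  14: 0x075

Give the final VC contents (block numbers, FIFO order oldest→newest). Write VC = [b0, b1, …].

0: 0x74 (blk 7, set 1) → MISS  vc=[]
1: 0x71 (blk 7, set 1) → L1-HIT  vc=[]
2: 0x78 (blk 7, set 1) → L1-HIT  vc=[]
3: 0x77 (blk 7, set 1) → L1-HIT  vc=[]
4: 0x7d (blk 7, set 1) → L1-HIT  vc=[]
5: 0x7a (blk 7, set 1) → L1-HIT  vc=[]
6: 0xba (blk 11, set 1) → MISS  vc=[7]
7: 0x74 (blk 7, set 1) → VC-HIT  vc=[11]
8: 0xbc (blk 11, set 1) → VC-HIT  vc=[7]
9: 0x71 (blk 7, set 1) → VC-HIT  vc=[11]
10: 0x73 (blk 7, set 1) → L1-HIT  vc=[11]
11: 0xb2 (blk 11, set 1) → VC-HIT  vc=[7]
12: 0x7c (blk 7, set 1) → VC-HIT  vc=[11]
13: 0xbb (blk 11, set 1) → VC-HIT  vc=[7]
14: 0x75 (blk 7, set 1) → VC-HIT  vc=[11]

VC = [11]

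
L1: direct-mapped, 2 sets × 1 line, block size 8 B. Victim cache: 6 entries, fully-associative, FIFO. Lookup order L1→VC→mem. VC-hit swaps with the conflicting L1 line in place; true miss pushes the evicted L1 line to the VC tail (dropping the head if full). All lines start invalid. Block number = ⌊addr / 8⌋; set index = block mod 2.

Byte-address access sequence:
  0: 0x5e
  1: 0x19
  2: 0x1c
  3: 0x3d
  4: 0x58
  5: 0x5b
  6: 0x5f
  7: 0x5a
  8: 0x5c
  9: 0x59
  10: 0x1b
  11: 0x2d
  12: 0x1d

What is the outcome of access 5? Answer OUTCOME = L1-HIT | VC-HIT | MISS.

0: 0x5e (blk 11, set 1) → MISS  vc=[]
1: 0x19 (blk 3, set 1) → MISS  vc=[11]
2: 0x1c (blk 3, set 1) → L1-HIT  vc=[11]
3: 0x3d (blk 7, set 1) → MISS  vc=[11, 3]
4: 0x58 (blk 11, set 1) → VC-HIT  vc=[7, 3]
5: 0x5b (blk 11, set 1) → L1-HIT  vc=[7, 3]
6: 0x5f (blk 11, set 1) → L1-HIT  vc=[7, 3]
7: 0x5a (blk 11, set 1) → L1-HIT  vc=[7, 3]
8: 0x5c (blk 11, set 1) → L1-HIT  vc=[7, 3]
9: 0x59 (blk 11, set 1) → L1-HIT  vc=[7, 3]
10: 0x1b (blk 3, set 1) → VC-HIT  vc=[7, 11]
11: 0x2d (blk 5, set 1) → MISS  vc=[7, 11, 3]
12: 0x1d (blk 3, set 1) → VC-HIT  vc=[7, 11, 5]

OUTCOME = L1-HIT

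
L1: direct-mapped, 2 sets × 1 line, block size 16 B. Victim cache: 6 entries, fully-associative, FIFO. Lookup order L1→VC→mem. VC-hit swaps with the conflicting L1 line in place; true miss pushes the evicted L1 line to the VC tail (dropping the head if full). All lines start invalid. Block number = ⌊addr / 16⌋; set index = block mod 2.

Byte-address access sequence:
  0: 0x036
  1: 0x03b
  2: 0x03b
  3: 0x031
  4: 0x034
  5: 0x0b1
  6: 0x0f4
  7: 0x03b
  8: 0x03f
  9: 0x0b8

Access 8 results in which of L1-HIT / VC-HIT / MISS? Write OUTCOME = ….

0: 0x36 (blk 3, set 1) → MISS  vc=[]
1: 0x3b (blk 3, set 1) → L1-HIT  vc=[]
2: 0x3b (blk 3, set 1) → L1-HIT  vc=[]
3: 0x31 (blk 3, set 1) → L1-HIT  vc=[]
4: 0x34 (blk 3, set 1) → L1-HIT  vc=[]
5: 0xb1 (blk 11, set 1) → MISS  vc=[3]
6: 0xf4 (blk 15, set 1) → MISS  vc=[3, 11]
7: 0x3b (blk 3, set 1) → VC-HIT  vc=[15, 11]
8: 0x3f (blk 3, set 1) → L1-HIT  vc=[15, 11]
9: 0xb8 (blk 11, set 1) → VC-HIT  vc=[15, 3]

OUTCOME = L1-HIT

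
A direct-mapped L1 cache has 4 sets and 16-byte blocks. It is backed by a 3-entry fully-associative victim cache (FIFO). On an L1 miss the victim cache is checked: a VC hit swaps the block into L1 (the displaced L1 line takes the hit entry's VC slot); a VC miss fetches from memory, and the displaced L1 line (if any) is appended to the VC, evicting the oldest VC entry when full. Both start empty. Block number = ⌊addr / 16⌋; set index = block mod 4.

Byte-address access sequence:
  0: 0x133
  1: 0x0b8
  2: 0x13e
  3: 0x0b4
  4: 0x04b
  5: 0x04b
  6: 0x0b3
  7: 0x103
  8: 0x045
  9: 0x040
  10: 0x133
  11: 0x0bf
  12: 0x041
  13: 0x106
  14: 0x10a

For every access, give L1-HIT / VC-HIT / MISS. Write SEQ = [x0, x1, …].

SEQ = [MISS, MISS, VC-HIT, VC-HIT, MISS, L1-HIT, L1-HIT, MISS, VC-HIT, L1-HIT, VC-HIT, VC-HIT, L1-HIT, VC-HIT, L1-HIT]

#0 0x133→b19/s3 MISS; vc=[]
#1 0xb8→b11/s3 MISS; vc=[19]
#2 0x13e→b19/s3 VC-HIT; vc=[11]
#3 0xb4→b11/s3 VC-HIT; vc=[19]
#4 0x4b→b4/s0 MISS; vc=[19]
#5 0x4b→b4/s0 L1-HIT; vc=[19]
#6 0xb3→b11/s3 L1-HIT; vc=[19]
#7 0x103→b16/s0 MISS; vc=[19,4]
#8 0x45→b4/s0 VC-HIT; vc=[19,16]
#9 0x40→b4/s0 L1-HIT; vc=[19,16]
#10 0x133→b19/s3 VC-HIT; vc=[11,16]
#11 0xbf→b11/s3 VC-HIT; vc=[19,16]
#12 0x41→b4/s0 L1-HIT; vc=[19,16]
#13 0x106→b16/s0 VC-HIT; vc=[19,4]
#14 0x10a→b16/s0 L1-HIT; vc=[19,4]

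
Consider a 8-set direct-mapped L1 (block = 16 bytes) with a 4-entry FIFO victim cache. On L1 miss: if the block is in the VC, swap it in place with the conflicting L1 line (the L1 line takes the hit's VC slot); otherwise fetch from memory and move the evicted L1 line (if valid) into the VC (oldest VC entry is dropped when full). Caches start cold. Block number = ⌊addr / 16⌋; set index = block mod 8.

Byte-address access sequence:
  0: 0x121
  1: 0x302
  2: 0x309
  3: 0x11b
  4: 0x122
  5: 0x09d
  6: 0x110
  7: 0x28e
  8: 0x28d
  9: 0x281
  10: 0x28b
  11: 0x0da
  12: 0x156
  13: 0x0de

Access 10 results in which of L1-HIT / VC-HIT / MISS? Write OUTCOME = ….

0: 0x121 (blk 18, set 2) → MISS  vc=[]
1: 0x302 (blk 48, set 0) → MISS  vc=[]
2: 0x309 (blk 48, set 0) → L1-HIT  vc=[]
3: 0x11b (blk 17, set 1) → MISS  vc=[]
4: 0x122 (blk 18, set 2) → L1-HIT  vc=[]
5: 0x9d (blk 9, set 1) → MISS  vc=[17]
6: 0x110 (blk 17, set 1) → VC-HIT  vc=[9]
7: 0x28e (blk 40, set 0) → MISS  vc=[9, 48]
8: 0x28d (blk 40, set 0) → L1-HIT  vc=[9, 48]
9: 0x281 (blk 40, set 0) → L1-HIT  vc=[9, 48]
10: 0x28b (blk 40, set 0) → L1-HIT  vc=[9, 48]
11: 0xda (blk 13, set 5) → MISS  vc=[9, 48]
12: 0x156 (blk 21, set 5) → MISS  vc=[9, 48, 13]
13: 0xde (blk 13, set 5) → VC-HIT  vc=[9, 48, 21]

OUTCOME = L1-HIT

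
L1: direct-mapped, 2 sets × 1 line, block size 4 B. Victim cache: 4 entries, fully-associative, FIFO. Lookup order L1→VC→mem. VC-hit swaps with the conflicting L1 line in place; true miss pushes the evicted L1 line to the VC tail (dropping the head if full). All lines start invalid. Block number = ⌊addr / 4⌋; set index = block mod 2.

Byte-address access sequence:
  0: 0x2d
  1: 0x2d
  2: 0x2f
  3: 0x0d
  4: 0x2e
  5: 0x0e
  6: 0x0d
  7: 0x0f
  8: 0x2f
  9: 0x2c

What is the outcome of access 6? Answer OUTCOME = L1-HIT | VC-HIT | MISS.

  [0] addr=0x2d blk=11 s=1: MISS | VC []
  [1] addr=0x2d blk=11 s=1: L1-HIT | VC []
  [2] addr=0x2f blk=11 s=1: L1-HIT | VC []
  [3] addr=0xd blk=3 s=1: MISS | VC [11]
  [4] addr=0x2e blk=11 s=1: VC-HIT | VC [3]
  [5] addr=0xe blk=3 s=1: VC-HIT | VC [11]
  [6] addr=0xd blk=3 s=1: L1-HIT | VC [11]
  [7] addr=0xf blk=3 s=1: L1-HIT | VC [11]
  [8] addr=0x2f blk=11 s=1: VC-HIT | VC [3]
  [9] addr=0x2c blk=11 s=1: L1-HIT | VC [3]

OUTCOME = L1-HIT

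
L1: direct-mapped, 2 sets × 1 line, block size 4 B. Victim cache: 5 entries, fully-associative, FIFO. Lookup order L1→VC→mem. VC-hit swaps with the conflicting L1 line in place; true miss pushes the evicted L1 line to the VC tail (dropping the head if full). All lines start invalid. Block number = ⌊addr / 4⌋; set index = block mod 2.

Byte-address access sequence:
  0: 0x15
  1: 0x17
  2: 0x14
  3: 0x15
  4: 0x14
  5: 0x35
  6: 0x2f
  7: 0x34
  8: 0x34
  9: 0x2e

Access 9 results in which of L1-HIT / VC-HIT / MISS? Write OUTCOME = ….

OUTCOME = VC-HIT

0: 0x15 (blk 5, set 1) → MISS  vc=[]
1: 0x17 (blk 5, set 1) → L1-HIT  vc=[]
2: 0x14 (blk 5, set 1) → L1-HIT  vc=[]
3: 0x15 (blk 5, set 1) → L1-HIT  vc=[]
4: 0x14 (blk 5, set 1) → L1-HIT  vc=[]
5: 0x35 (blk 13, set 1) → MISS  vc=[5]
6: 0x2f (blk 11, set 1) → MISS  vc=[5, 13]
7: 0x34 (blk 13, set 1) → VC-HIT  vc=[5, 11]
8: 0x34 (blk 13, set 1) → L1-HIT  vc=[5, 11]
9: 0x2e (blk 11, set 1) → VC-HIT  vc=[5, 13]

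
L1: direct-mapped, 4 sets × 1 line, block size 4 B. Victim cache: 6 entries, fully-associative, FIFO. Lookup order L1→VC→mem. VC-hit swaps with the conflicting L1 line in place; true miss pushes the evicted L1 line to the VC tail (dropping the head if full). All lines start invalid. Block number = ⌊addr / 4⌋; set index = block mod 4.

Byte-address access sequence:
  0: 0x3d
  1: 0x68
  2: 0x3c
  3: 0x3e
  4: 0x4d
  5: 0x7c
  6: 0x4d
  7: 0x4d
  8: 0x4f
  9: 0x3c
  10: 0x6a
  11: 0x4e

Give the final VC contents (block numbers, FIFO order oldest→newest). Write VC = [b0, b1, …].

#0 0x3d→b15/s3 MISS; vc=[]
#1 0x68→b26/s2 MISS; vc=[]
#2 0x3c→b15/s3 L1-HIT; vc=[]
#3 0x3e→b15/s3 L1-HIT; vc=[]
#4 0x4d→b19/s3 MISS; vc=[15]
#5 0x7c→b31/s3 MISS; vc=[15,19]
#6 0x4d→b19/s3 VC-HIT; vc=[15,31]
#7 0x4d→b19/s3 L1-HIT; vc=[15,31]
#8 0x4f→b19/s3 L1-HIT; vc=[15,31]
#9 0x3c→b15/s3 VC-HIT; vc=[19,31]
#10 0x6a→b26/s2 L1-HIT; vc=[19,31]
#11 0x4e→b19/s3 VC-HIT; vc=[15,31]

VC = [15, 31]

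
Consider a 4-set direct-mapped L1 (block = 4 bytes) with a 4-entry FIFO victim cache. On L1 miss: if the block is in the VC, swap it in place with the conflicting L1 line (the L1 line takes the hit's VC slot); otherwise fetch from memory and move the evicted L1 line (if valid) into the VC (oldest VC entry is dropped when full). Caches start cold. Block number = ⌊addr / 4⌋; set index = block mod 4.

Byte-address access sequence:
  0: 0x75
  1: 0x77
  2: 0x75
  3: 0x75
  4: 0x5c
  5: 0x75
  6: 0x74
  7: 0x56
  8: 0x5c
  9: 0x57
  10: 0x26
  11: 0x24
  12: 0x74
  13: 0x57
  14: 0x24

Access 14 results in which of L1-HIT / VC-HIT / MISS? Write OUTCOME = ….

OUTCOME = VC-HIT

#0 0x75→b29/s1 MISS; vc=[]
#1 0x77→b29/s1 L1-HIT; vc=[]
#2 0x75→b29/s1 L1-HIT; vc=[]
#3 0x75→b29/s1 L1-HIT; vc=[]
#4 0x5c→b23/s3 MISS; vc=[]
#5 0x75→b29/s1 L1-HIT; vc=[]
#6 0x74→b29/s1 L1-HIT; vc=[]
#7 0x56→b21/s1 MISS; vc=[29]
#8 0x5c→b23/s3 L1-HIT; vc=[29]
#9 0x57→b21/s1 L1-HIT; vc=[29]
#10 0x26→b9/s1 MISS; vc=[29,21]
#11 0x24→b9/s1 L1-HIT; vc=[29,21]
#12 0x74→b29/s1 VC-HIT; vc=[9,21]
#13 0x57→b21/s1 VC-HIT; vc=[9,29]
#14 0x24→b9/s1 VC-HIT; vc=[21,29]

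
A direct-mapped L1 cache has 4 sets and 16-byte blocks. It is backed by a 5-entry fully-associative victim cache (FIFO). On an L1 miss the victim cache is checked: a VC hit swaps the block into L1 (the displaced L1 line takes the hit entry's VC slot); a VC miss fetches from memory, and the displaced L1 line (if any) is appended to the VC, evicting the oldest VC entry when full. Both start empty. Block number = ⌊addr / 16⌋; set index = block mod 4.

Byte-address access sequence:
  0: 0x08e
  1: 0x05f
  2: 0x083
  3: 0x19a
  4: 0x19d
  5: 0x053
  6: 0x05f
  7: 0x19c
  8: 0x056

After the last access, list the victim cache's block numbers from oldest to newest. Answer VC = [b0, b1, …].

VC = [25]

0: 0x8e (blk 8, set 0) → MISS  vc=[]
1: 0x5f (blk 5, set 1) → MISS  vc=[]
2: 0x83 (blk 8, set 0) → L1-HIT  vc=[]
3: 0x19a (blk 25, set 1) → MISS  vc=[5]
4: 0x19d (blk 25, set 1) → L1-HIT  vc=[5]
5: 0x53 (blk 5, set 1) → VC-HIT  vc=[25]
6: 0x5f (blk 5, set 1) → L1-HIT  vc=[25]
7: 0x19c (blk 25, set 1) → VC-HIT  vc=[5]
8: 0x56 (blk 5, set 1) → VC-HIT  vc=[25]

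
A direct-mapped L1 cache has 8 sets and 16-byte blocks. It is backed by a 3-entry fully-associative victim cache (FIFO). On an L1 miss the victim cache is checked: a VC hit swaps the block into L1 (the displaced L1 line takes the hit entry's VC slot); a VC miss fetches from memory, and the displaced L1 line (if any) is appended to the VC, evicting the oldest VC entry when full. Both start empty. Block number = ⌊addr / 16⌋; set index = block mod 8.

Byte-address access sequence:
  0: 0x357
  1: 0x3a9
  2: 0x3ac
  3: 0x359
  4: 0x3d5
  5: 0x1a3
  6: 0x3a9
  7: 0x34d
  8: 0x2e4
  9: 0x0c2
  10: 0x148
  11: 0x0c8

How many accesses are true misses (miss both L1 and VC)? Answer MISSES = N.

MISSES = 8

0: 0x357 (blk 53, set 5) → MISS  vc=[]
1: 0x3a9 (blk 58, set 2) → MISS  vc=[]
2: 0x3ac (blk 58, set 2) → L1-HIT  vc=[]
3: 0x359 (blk 53, set 5) → L1-HIT  vc=[]
4: 0x3d5 (blk 61, set 5) → MISS  vc=[53]
5: 0x1a3 (blk 26, set 2) → MISS  vc=[53, 58]
6: 0x3a9 (blk 58, set 2) → VC-HIT  vc=[53, 26]
7: 0x34d (blk 52, set 4) → MISS  vc=[53, 26]
8: 0x2e4 (blk 46, set 6) → MISS  vc=[53, 26]
9: 0xc2 (blk 12, set 4) → MISS  vc=[53, 26, 52]
10: 0x148 (blk 20, set 4) → MISS  vc=[26, 52, 12]
11: 0xc8 (blk 12, set 4) → VC-HIT  vc=[26, 52, 20]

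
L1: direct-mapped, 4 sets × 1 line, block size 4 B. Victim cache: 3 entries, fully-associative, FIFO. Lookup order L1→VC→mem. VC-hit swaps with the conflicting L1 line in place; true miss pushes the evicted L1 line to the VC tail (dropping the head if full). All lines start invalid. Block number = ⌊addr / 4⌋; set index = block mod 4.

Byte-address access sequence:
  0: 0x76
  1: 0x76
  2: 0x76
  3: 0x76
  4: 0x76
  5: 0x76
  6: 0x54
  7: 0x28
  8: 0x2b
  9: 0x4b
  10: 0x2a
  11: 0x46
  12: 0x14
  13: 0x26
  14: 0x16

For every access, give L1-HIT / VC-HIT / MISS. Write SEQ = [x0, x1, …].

SEQ = [MISS, L1-HIT, L1-HIT, L1-HIT, L1-HIT, L1-HIT, MISS, MISS, L1-HIT, MISS, VC-HIT, MISS, MISS, MISS, VC-HIT]

#0 0x76→b29/s1 MISS; vc=[]
#1 0x76→b29/s1 L1-HIT; vc=[]
#2 0x76→b29/s1 L1-HIT; vc=[]
#3 0x76→b29/s1 L1-HIT; vc=[]
#4 0x76→b29/s1 L1-HIT; vc=[]
#5 0x76→b29/s1 L1-HIT; vc=[]
#6 0x54→b21/s1 MISS; vc=[29]
#7 0x28→b10/s2 MISS; vc=[29]
#8 0x2b→b10/s2 L1-HIT; vc=[29]
#9 0x4b→b18/s2 MISS; vc=[29,10]
#10 0x2a→b10/s2 VC-HIT; vc=[29,18]
#11 0x46→b17/s1 MISS; vc=[29,18,21]
#12 0x14→b5/s1 MISS; vc=[18,21,17]
#13 0x26→b9/s1 MISS; vc=[21,17,5]
#14 0x16→b5/s1 VC-HIT; vc=[21,17,9]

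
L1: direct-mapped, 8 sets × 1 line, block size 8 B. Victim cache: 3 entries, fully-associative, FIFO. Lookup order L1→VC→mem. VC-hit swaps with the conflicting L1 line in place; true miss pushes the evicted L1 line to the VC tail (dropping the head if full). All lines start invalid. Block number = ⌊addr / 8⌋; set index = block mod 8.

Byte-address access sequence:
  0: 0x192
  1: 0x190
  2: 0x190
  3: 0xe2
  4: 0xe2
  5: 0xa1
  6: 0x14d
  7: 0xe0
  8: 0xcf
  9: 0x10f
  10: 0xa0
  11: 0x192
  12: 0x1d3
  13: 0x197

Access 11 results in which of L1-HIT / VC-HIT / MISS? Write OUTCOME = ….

0: 0x192 (blk 50, set 2) → MISS  vc=[]
1: 0x190 (blk 50, set 2) → L1-HIT  vc=[]
2: 0x190 (blk 50, set 2) → L1-HIT  vc=[]
3: 0xe2 (blk 28, set 4) → MISS  vc=[]
4: 0xe2 (blk 28, set 4) → L1-HIT  vc=[]
5: 0xa1 (blk 20, set 4) → MISS  vc=[28]
6: 0x14d (blk 41, set 1) → MISS  vc=[28]
7: 0xe0 (blk 28, set 4) → VC-HIT  vc=[20]
8: 0xcf (blk 25, set 1) → MISS  vc=[20, 41]
9: 0x10f (blk 33, set 1) → MISS  vc=[20, 41, 25]
10: 0xa0 (blk 20, set 4) → VC-HIT  vc=[28, 41, 25]
11: 0x192 (blk 50, set 2) → L1-HIT  vc=[28, 41, 25]
12: 0x1d3 (blk 58, set 2) → MISS  vc=[41, 25, 50]
13: 0x197 (blk 50, set 2) → VC-HIT  vc=[41, 25, 58]

OUTCOME = L1-HIT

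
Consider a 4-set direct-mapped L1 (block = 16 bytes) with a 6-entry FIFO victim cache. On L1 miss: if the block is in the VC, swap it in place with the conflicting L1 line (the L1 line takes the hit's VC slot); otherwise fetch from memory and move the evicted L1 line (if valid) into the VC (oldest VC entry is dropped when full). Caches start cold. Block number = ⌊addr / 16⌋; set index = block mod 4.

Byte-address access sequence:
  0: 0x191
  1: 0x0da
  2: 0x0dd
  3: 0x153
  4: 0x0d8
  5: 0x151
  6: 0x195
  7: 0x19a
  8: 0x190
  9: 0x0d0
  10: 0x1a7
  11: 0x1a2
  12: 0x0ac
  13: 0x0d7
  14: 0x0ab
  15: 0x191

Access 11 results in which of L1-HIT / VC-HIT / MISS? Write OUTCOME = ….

OUTCOME = L1-HIT

#0 0x191→b25/s1 MISS; vc=[]
#1 0xda→b13/s1 MISS; vc=[25]
#2 0xdd→b13/s1 L1-HIT; vc=[25]
#3 0x153→b21/s1 MISS; vc=[25,13]
#4 0xd8→b13/s1 VC-HIT; vc=[25,21]
#5 0x151→b21/s1 VC-HIT; vc=[25,13]
#6 0x195→b25/s1 VC-HIT; vc=[21,13]
#7 0x19a→b25/s1 L1-HIT; vc=[21,13]
#8 0x190→b25/s1 L1-HIT; vc=[21,13]
#9 0xd0→b13/s1 VC-HIT; vc=[21,25]
#10 0x1a7→b26/s2 MISS; vc=[21,25]
#11 0x1a2→b26/s2 L1-HIT; vc=[21,25]
#12 0xac→b10/s2 MISS; vc=[21,25,26]
#13 0xd7→b13/s1 L1-HIT; vc=[21,25,26]
#14 0xab→b10/s2 L1-HIT; vc=[21,25,26]
#15 0x191→b25/s1 VC-HIT; vc=[21,13,26]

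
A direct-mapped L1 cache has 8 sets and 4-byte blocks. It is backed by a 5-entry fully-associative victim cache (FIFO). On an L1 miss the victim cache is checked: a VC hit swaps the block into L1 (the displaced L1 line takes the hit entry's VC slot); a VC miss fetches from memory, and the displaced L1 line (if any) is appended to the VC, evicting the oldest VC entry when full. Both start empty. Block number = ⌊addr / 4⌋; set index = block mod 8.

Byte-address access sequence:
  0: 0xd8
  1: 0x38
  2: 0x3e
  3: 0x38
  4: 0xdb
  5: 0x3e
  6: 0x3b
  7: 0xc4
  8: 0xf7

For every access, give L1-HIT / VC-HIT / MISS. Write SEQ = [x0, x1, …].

0: 0xd8 (blk 54, set 6) → MISS  vc=[]
1: 0x38 (blk 14, set 6) → MISS  vc=[54]
2: 0x3e (blk 15, set 7) → MISS  vc=[54]
3: 0x38 (blk 14, set 6) → L1-HIT  vc=[54]
4: 0xdb (blk 54, set 6) → VC-HIT  vc=[14]
5: 0x3e (blk 15, set 7) → L1-HIT  vc=[14]
6: 0x3b (blk 14, set 6) → VC-HIT  vc=[54]
7: 0xc4 (blk 49, set 1) → MISS  vc=[54]
8: 0xf7 (blk 61, set 5) → MISS  vc=[54]

SEQ = [MISS, MISS, MISS, L1-HIT, VC-HIT, L1-HIT, VC-HIT, MISS, MISS]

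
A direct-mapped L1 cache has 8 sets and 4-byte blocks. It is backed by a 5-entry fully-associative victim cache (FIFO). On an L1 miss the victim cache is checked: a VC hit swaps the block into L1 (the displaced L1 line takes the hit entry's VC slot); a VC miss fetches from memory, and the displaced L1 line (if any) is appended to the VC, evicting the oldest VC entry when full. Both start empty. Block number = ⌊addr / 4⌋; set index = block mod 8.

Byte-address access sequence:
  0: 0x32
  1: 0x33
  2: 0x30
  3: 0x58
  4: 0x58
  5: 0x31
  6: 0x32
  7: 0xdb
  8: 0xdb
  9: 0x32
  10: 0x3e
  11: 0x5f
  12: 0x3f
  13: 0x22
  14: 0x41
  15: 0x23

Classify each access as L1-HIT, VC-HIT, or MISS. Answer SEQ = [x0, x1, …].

  [0] addr=0x32 blk=12 s=4: MISS | VC []
  [1] addr=0x33 blk=12 s=4: L1-HIT | VC []
  [2] addr=0x30 blk=12 s=4: L1-HIT | VC []
  [3] addr=0x58 blk=22 s=6: MISS | VC []
  [4] addr=0x58 blk=22 s=6: L1-HIT | VC []
  [5] addr=0x31 blk=12 s=4: L1-HIT | VC []
  [6] addr=0x32 blk=12 s=4: L1-HIT | VC []
  [7] addr=0xdb blk=54 s=6: MISS | VC [22]
  [8] addr=0xdb blk=54 s=6: L1-HIT | VC [22]
  [9] addr=0x32 blk=12 s=4: L1-HIT | VC [22]
  [10] addr=0x3e blk=15 s=7: MISS | VC [22]
  [11] addr=0x5f blk=23 s=7: MISS | VC [22, 15]
  [12] addr=0x3f blk=15 s=7: VC-HIT | VC [22, 23]
  [13] addr=0x22 blk=8 s=0: MISS | VC [22, 23]
  [14] addr=0x41 blk=16 s=0: MISS | VC [22, 23, 8]
  [15] addr=0x23 blk=8 s=0: VC-HIT | VC [22, 23, 16]

SEQ = [MISS, L1-HIT, L1-HIT, MISS, L1-HIT, L1-HIT, L1-HIT, MISS, L1-HIT, L1-HIT, MISS, MISS, VC-HIT, MISS, MISS, VC-HIT]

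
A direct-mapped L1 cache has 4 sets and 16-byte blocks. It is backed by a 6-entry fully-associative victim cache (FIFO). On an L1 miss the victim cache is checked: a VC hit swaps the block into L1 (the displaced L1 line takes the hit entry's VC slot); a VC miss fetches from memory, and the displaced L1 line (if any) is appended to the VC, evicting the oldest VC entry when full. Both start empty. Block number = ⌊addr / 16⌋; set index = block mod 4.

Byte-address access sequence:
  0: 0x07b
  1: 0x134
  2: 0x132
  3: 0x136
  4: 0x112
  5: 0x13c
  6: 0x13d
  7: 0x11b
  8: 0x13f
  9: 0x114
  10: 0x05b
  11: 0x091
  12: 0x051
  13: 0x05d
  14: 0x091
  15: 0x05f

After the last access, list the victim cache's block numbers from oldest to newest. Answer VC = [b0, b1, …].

VC = [7, 17, 9]

0: 0x7b (blk 7, set 3) → MISS  vc=[]
1: 0x134 (blk 19, set 3) → MISS  vc=[7]
2: 0x132 (blk 19, set 3) → L1-HIT  vc=[7]
3: 0x136 (blk 19, set 3) → L1-HIT  vc=[7]
4: 0x112 (blk 17, set 1) → MISS  vc=[7]
5: 0x13c (blk 19, set 3) → L1-HIT  vc=[7]
6: 0x13d (blk 19, set 3) → L1-HIT  vc=[7]
7: 0x11b (blk 17, set 1) → L1-HIT  vc=[7]
8: 0x13f (blk 19, set 3) → L1-HIT  vc=[7]
9: 0x114 (blk 17, set 1) → L1-HIT  vc=[7]
10: 0x5b (blk 5, set 1) → MISS  vc=[7, 17]
11: 0x91 (blk 9, set 1) → MISS  vc=[7, 17, 5]
12: 0x51 (blk 5, set 1) → VC-HIT  vc=[7, 17, 9]
13: 0x5d (blk 5, set 1) → L1-HIT  vc=[7, 17, 9]
14: 0x91 (blk 9, set 1) → VC-HIT  vc=[7, 17, 5]
15: 0x5f (blk 5, set 1) → VC-HIT  vc=[7, 17, 9]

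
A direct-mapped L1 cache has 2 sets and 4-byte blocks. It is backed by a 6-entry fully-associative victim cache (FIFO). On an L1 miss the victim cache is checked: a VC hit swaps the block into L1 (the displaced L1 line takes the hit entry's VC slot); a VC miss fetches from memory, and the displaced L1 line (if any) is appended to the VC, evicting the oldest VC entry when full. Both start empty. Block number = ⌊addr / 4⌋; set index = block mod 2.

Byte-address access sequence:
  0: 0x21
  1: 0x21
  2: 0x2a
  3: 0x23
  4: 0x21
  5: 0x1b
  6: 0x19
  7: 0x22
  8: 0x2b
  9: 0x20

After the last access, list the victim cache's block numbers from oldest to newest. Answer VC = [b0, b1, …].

VC = [10, 6]

0: 0x21 (blk 8, set 0) → MISS  vc=[]
1: 0x21 (blk 8, set 0) → L1-HIT  vc=[]
2: 0x2a (blk 10, set 0) → MISS  vc=[8]
3: 0x23 (blk 8, set 0) → VC-HIT  vc=[10]
4: 0x21 (blk 8, set 0) → L1-HIT  vc=[10]
5: 0x1b (blk 6, set 0) → MISS  vc=[10, 8]
6: 0x19 (blk 6, set 0) → L1-HIT  vc=[10, 8]
7: 0x22 (blk 8, set 0) → VC-HIT  vc=[10, 6]
8: 0x2b (blk 10, set 0) → VC-HIT  vc=[8, 6]
9: 0x20 (blk 8, set 0) → VC-HIT  vc=[10, 6]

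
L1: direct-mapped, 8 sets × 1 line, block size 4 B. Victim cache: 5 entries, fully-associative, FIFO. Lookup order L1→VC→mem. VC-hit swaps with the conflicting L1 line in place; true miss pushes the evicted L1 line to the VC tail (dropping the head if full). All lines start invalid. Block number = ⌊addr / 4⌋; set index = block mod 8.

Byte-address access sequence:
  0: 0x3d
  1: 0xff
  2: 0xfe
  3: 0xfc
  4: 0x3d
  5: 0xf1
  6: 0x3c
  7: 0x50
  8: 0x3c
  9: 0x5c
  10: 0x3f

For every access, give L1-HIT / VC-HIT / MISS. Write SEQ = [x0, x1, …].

SEQ = [MISS, MISS, L1-HIT, L1-HIT, VC-HIT, MISS, L1-HIT, MISS, L1-HIT, MISS, VC-HIT]

0: 0x3d (blk 15, set 7) → MISS  vc=[]
1: 0xff (blk 63, set 7) → MISS  vc=[15]
2: 0xfe (blk 63, set 7) → L1-HIT  vc=[15]
3: 0xfc (blk 63, set 7) → L1-HIT  vc=[15]
4: 0x3d (blk 15, set 7) → VC-HIT  vc=[63]
5: 0xf1 (blk 60, set 4) → MISS  vc=[63]
6: 0x3c (blk 15, set 7) → L1-HIT  vc=[63]
7: 0x50 (blk 20, set 4) → MISS  vc=[63, 60]
8: 0x3c (blk 15, set 7) → L1-HIT  vc=[63, 60]
9: 0x5c (blk 23, set 7) → MISS  vc=[63, 60, 15]
10: 0x3f (blk 15, set 7) → VC-HIT  vc=[63, 60, 23]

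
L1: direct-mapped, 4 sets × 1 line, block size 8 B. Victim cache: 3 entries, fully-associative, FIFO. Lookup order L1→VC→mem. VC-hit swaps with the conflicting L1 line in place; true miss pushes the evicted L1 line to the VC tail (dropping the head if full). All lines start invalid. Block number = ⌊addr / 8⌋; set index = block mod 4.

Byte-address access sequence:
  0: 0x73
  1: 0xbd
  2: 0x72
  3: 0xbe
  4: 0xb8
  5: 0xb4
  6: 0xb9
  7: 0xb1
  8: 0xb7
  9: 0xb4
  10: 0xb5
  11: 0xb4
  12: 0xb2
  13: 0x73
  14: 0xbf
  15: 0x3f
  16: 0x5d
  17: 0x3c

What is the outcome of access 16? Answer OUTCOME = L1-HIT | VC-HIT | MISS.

  [0] addr=0x73 blk=14 s=2: MISS | VC []
  [1] addr=0xbd blk=23 s=3: MISS | VC []
  [2] addr=0x72 blk=14 s=2: L1-HIT | VC []
  [3] addr=0xbe blk=23 s=3: L1-HIT | VC []
  [4] addr=0xb8 blk=23 s=3: L1-HIT | VC []
  [5] addr=0xb4 blk=22 s=2: MISS | VC [14]
  [6] addr=0xb9 blk=23 s=3: L1-HIT | VC [14]
  [7] addr=0xb1 blk=22 s=2: L1-HIT | VC [14]
  [8] addr=0xb7 blk=22 s=2: L1-HIT | VC [14]
  [9] addr=0xb4 blk=22 s=2: L1-HIT | VC [14]
  [10] addr=0xb5 blk=22 s=2: L1-HIT | VC [14]
  [11] addr=0xb4 blk=22 s=2: L1-HIT | VC [14]
  [12] addr=0xb2 blk=22 s=2: L1-HIT | VC [14]
  [13] addr=0x73 blk=14 s=2: VC-HIT | VC [22]
  [14] addr=0xbf blk=23 s=3: L1-HIT | VC [22]
  [15] addr=0x3f blk=7 s=3: MISS | VC [22, 23]
  [16] addr=0x5d blk=11 s=3: MISS | VC [22, 23, 7]
  [17] addr=0x3c blk=7 s=3: VC-HIT | VC [22, 23, 11]

OUTCOME = MISS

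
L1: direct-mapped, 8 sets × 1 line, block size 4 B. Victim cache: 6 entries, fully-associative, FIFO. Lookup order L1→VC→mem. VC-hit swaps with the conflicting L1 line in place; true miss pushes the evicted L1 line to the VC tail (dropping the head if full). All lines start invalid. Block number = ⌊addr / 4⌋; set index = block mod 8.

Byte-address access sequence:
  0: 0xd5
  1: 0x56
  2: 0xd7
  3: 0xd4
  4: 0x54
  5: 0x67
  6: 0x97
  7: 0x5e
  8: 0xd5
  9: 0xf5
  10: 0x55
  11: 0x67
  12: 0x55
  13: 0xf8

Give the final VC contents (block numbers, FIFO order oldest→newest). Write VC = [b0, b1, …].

  [0] addr=0xd5 blk=53 s=5: MISS | VC []
  [1] addr=0x56 blk=21 s=5: MISS | VC [53]
  [2] addr=0xd7 blk=53 s=5: VC-HIT | VC [21]
  [3] addr=0xd4 blk=53 s=5: L1-HIT | VC [21]
  [4] addr=0x54 blk=21 s=5: VC-HIT | VC [53]
  [5] addr=0x67 blk=25 s=1: MISS | VC [53]
  [6] addr=0x97 blk=37 s=5: MISS | VC [53, 21]
  [7] addr=0x5e blk=23 s=7: MISS | VC [53, 21]
  [8] addr=0xd5 blk=53 s=5: VC-HIT | VC [37, 21]
  [9] addr=0xf5 blk=61 s=5: MISS | VC [37, 21, 53]
  [10] addr=0x55 blk=21 s=5: VC-HIT | VC [37, 61, 53]
  [11] addr=0x67 blk=25 s=1: L1-HIT | VC [37, 61, 53]
  [12] addr=0x55 blk=21 s=5: L1-HIT | VC [37, 61, 53]
  [13] addr=0xf8 blk=62 s=6: MISS | VC [37, 61, 53]

VC = [37, 61, 53]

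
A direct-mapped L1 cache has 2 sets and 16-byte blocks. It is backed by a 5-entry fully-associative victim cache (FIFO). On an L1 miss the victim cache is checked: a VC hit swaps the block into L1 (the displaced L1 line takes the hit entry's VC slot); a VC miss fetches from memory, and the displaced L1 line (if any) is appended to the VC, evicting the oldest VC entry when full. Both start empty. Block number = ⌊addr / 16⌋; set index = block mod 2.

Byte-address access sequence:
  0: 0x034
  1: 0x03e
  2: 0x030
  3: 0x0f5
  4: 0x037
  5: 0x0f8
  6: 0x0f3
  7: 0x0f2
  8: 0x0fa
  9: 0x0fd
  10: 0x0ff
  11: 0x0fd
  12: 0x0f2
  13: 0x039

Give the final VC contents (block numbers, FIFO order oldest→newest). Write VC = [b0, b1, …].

VC = [15]

#0 0x34→b3/s1 MISS; vc=[]
#1 0x3e→b3/s1 L1-HIT; vc=[]
#2 0x30→b3/s1 L1-HIT; vc=[]
#3 0xf5→b15/s1 MISS; vc=[3]
#4 0x37→b3/s1 VC-HIT; vc=[15]
#5 0xf8→b15/s1 VC-HIT; vc=[3]
#6 0xf3→b15/s1 L1-HIT; vc=[3]
#7 0xf2→b15/s1 L1-HIT; vc=[3]
#8 0xfa→b15/s1 L1-HIT; vc=[3]
#9 0xfd→b15/s1 L1-HIT; vc=[3]
#10 0xff→b15/s1 L1-HIT; vc=[3]
#11 0xfd→b15/s1 L1-HIT; vc=[3]
#12 0xf2→b15/s1 L1-HIT; vc=[3]
#13 0x39→b3/s1 VC-HIT; vc=[15]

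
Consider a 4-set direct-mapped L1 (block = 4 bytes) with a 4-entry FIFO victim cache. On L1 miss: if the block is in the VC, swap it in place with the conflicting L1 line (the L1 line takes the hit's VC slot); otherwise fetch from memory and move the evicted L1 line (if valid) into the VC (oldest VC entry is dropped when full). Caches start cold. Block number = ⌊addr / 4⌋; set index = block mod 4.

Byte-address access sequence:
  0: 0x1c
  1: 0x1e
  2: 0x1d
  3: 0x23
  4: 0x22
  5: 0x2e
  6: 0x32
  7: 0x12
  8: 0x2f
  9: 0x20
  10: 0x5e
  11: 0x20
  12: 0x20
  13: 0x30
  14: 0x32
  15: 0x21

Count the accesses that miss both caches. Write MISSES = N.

MISSES = 6

#0 0x1c→b7/s3 MISS; vc=[]
#1 0x1e→b7/s3 L1-HIT; vc=[]
#2 0x1d→b7/s3 L1-HIT; vc=[]
#3 0x23→b8/s0 MISS; vc=[]
#4 0x22→b8/s0 L1-HIT; vc=[]
#5 0x2e→b11/s3 MISS; vc=[7]
#6 0x32→b12/s0 MISS; vc=[7,8]
#7 0x12→b4/s0 MISS; vc=[7,8,12]
#8 0x2f→b11/s3 L1-HIT; vc=[7,8,12]
#9 0x20→b8/s0 VC-HIT; vc=[7,4,12]
#10 0x5e→b23/s3 MISS; vc=[7,4,12,11]
#11 0x20→b8/s0 L1-HIT; vc=[7,4,12,11]
#12 0x20→b8/s0 L1-HIT; vc=[7,4,12,11]
#13 0x30→b12/s0 VC-HIT; vc=[7,4,8,11]
#14 0x32→b12/s0 L1-HIT; vc=[7,4,8,11]
#15 0x21→b8/s0 VC-HIT; vc=[7,4,12,11]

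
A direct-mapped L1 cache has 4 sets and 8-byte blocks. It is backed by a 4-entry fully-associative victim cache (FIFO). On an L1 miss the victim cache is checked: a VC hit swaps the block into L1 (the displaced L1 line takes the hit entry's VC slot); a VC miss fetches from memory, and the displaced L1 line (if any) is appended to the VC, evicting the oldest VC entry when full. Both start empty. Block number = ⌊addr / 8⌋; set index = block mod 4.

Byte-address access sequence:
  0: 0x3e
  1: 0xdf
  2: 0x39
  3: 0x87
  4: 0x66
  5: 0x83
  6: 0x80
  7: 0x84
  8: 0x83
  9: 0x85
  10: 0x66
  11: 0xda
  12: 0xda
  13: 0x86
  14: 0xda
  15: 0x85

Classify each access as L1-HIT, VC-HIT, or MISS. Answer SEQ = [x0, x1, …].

SEQ = [MISS, MISS, VC-HIT, MISS, MISS, VC-HIT, L1-HIT, L1-HIT, L1-HIT, L1-HIT, VC-HIT, VC-HIT, L1-HIT, VC-HIT, L1-HIT, L1-HIT]

#0 0x3e→b7/s3 MISS; vc=[]
#1 0xdf→b27/s3 MISS; vc=[7]
#2 0x39→b7/s3 VC-HIT; vc=[27]
#3 0x87→b16/s0 MISS; vc=[27]
#4 0x66→b12/s0 MISS; vc=[27,16]
#5 0x83→b16/s0 VC-HIT; vc=[27,12]
#6 0x80→b16/s0 L1-HIT; vc=[27,12]
#7 0x84→b16/s0 L1-HIT; vc=[27,12]
#8 0x83→b16/s0 L1-HIT; vc=[27,12]
#9 0x85→b16/s0 L1-HIT; vc=[27,12]
#10 0x66→b12/s0 VC-HIT; vc=[27,16]
#11 0xda→b27/s3 VC-HIT; vc=[7,16]
#12 0xda→b27/s3 L1-HIT; vc=[7,16]
#13 0x86→b16/s0 VC-HIT; vc=[7,12]
#14 0xda→b27/s3 L1-HIT; vc=[7,12]
#15 0x85→b16/s0 L1-HIT; vc=[7,12]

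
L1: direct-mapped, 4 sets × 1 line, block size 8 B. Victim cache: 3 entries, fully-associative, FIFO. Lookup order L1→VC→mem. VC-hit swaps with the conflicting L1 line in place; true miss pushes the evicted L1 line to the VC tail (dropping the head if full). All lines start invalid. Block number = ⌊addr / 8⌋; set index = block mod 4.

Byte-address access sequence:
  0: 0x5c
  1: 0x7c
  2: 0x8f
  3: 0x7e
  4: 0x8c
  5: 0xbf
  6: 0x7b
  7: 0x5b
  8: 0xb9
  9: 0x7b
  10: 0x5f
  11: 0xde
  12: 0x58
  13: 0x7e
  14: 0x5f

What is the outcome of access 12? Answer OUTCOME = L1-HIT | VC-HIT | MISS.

OUTCOME = VC-HIT

  [0] addr=0x5c blk=11 s=3: MISS | VC []
  [1] addr=0x7c blk=15 s=3: MISS | VC [11]
  [2] addr=0x8f blk=17 s=1: MISS | VC [11]
  [3] addr=0x7e blk=15 s=3: L1-HIT | VC [11]
  [4] addr=0x8c blk=17 s=1: L1-HIT | VC [11]
  [5] addr=0xbf blk=23 s=3: MISS | VC [11, 15]
  [6] addr=0x7b blk=15 s=3: VC-HIT | VC [11, 23]
  [7] addr=0x5b blk=11 s=3: VC-HIT | VC [15, 23]
  [8] addr=0xb9 blk=23 s=3: VC-HIT | VC [15, 11]
  [9] addr=0x7b blk=15 s=3: VC-HIT | VC [23, 11]
  [10] addr=0x5f blk=11 s=3: VC-HIT | VC [23, 15]
  [11] addr=0xde blk=27 s=3: MISS | VC [23, 15, 11]
  [12] addr=0x58 blk=11 s=3: VC-HIT | VC [23, 15, 27]
  [13] addr=0x7e blk=15 s=3: VC-HIT | VC [23, 11, 27]
  [14] addr=0x5f blk=11 s=3: VC-HIT | VC [23, 15, 27]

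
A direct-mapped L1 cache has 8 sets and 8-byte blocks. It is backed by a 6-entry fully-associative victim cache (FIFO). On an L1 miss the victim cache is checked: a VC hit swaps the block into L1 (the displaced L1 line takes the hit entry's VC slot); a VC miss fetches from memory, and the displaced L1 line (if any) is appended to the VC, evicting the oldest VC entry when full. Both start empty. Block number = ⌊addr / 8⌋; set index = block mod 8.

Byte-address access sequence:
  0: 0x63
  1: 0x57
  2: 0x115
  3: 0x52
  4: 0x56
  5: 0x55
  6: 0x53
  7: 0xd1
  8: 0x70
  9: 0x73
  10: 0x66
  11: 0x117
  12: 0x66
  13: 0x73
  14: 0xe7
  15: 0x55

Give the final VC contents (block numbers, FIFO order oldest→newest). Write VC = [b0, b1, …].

VC = [26, 34, 12]

#0 0x63→b12/s4 MISS; vc=[]
#1 0x57→b10/s2 MISS; vc=[]
#2 0x115→b34/s2 MISS; vc=[10]
#3 0x52→b10/s2 VC-HIT; vc=[34]
#4 0x56→b10/s2 L1-HIT; vc=[34]
#5 0x55→b10/s2 L1-HIT; vc=[34]
#6 0x53→b10/s2 L1-HIT; vc=[34]
#7 0xd1→b26/s2 MISS; vc=[34,10]
#8 0x70→b14/s6 MISS; vc=[34,10]
#9 0x73→b14/s6 L1-HIT; vc=[34,10]
#10 0x66→b12/s4 L1-HIT; vc=[34,10]
#11 0x117→b34/s2 VC-HIT; vc=[26,10]
#12 0x66→b12/s4 L1-HIT; vc=[26,10]
#13 0x73→b14/s6 L1-HIT; vc=[26,10]
#14 0xe7→b28/s4 MISS; vc=[26,10,12]
#15 0x55→b10/s2 VC-HIT; vc=[26,34,12]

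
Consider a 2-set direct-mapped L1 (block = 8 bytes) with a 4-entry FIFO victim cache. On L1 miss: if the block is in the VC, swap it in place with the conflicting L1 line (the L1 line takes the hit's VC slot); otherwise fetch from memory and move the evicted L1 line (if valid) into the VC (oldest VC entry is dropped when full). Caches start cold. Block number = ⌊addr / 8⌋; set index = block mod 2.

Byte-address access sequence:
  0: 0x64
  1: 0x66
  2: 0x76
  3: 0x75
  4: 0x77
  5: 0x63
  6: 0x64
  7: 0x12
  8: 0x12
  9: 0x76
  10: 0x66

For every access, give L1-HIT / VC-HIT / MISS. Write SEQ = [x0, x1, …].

0: 0x64 (blk 12, set 0) → MISS  vc=[]
1: 0x66 (blk 12, set 0) → L1-HIT  vc=[]
2: 0x76 (blk 14, set 0) → MISS  vc=[12]
3: 0x75 (blk 14, set 0) → L1-HIT  vc=[12]
4: 0x77 (blk 14, set 0) → L1-HIT  vc=[12]
5: 0x63 (blk 12, set 0) → VC-HIT  vc=[14]
6: 0x64 (blk 12, set 0) → L1-HIT  vc=[14]
7: 0x12 (blk 2, set 0) → MISS  vc=[14, 12]
8: 0x12 (blk 2, set 0) → L1-HIT  vc=[14, 12]
9: 0x76 (blk 14, set 0) → VC-HIT  vc=[2, 12]
10: 0x66 (blk 12, set 0) → VC-HIT  vc=[2, 14]

SEQ = [MISS, L1-HIT, MISS, L1-HIT, L1-HIT, VC-HIT, L1-HIT, MISS, L1-HIT, VC-HIT, VC-HIT]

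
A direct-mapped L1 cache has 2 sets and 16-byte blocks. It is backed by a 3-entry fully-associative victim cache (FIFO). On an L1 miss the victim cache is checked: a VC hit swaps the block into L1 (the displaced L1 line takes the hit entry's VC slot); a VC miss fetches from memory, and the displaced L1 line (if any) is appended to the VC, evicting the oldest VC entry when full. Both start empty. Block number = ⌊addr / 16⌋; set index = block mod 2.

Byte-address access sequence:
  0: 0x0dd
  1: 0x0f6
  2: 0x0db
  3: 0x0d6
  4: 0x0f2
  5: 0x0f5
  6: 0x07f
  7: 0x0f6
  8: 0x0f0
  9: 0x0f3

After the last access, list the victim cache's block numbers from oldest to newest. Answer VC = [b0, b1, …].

VC = [13, 7]

0: 0xdd (blk 13, set 1) → MISS  vc=[]
1: 0xf6 (blk 15, set 1) → MISS  vc=[13]
2: 0xdb (blk 13, set 1) → VC-HIT  vc=[15]
3: 0xd6 (blk 13, set 1) → L1-HIT  vc=[15]
4: 0xf2 (blk 15, set 1) → VC-HIT  vc=[13]
5: 0xf5 (blk 15, set 1) → L1-HIT  vc=[13]
6: 0x7f (blk 7, set 1) → MISS  vc=[13, 15]
7: 0xf6 (blk 15, set 1) → VC-HIT  vc=[13, 7]
8: 0xf0 (blk 15, set 1) → L1-HIT  vc=[13, 7]
9: 0xf3 (blk 15, set 1) → L1-HIT  vc=[13, 7]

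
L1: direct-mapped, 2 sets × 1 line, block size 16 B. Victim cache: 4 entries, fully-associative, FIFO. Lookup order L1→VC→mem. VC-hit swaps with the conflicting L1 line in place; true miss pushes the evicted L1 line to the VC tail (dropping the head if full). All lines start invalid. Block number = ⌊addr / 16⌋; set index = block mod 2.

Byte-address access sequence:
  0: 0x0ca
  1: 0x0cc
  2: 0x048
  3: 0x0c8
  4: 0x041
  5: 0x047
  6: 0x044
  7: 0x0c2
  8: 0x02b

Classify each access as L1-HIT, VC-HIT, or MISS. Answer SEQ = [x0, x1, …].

0: 0xca (blk 12, set 0) → MISS  vc=[]
1: 0xcc (blk 12, set 0) → L1-HIT  vc=[]
2: 0x48 (blk 4, set 0) → MISS  vc=[12]
3: 0xc8 (blk 12, set 0) → VC-HIT  vc=[4]
4: 0x41 (blk 4, set 0) → VC-HIT  vc=[12]
5: 0x47 (blk 4, set 0) → L1-HIT  vc=[12]
6: 0x44 (blk 4, set 0) → L1-HIT  vc=[12]
7: 0xc2 (blk 12, set 0) → VC-HIT  vc=[4]
8: 0x2b (blk 2, set 0) → MISS  vc=[4, 12]

SEQ = [MISS, L1-HIT, MISS, VC-HIT, VC-HIT, L1-HIT, L1-HIT, VC-HIT, MISS]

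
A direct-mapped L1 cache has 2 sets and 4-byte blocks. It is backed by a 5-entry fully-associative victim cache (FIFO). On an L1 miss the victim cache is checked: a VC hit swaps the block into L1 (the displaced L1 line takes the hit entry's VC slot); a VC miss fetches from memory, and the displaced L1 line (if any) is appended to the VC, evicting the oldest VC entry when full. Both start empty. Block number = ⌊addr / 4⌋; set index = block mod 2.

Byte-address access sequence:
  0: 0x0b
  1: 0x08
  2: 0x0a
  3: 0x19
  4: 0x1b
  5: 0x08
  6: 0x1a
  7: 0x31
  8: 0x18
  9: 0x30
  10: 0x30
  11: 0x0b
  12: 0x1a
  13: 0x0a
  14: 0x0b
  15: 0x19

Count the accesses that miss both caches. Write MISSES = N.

0: 0xb (blk 2, set 0) → MISS  vc=[]
1: 0x8 (blk 2, set 0) → L1-HIT  vc=[]
2: 0xa (blk 2, set 0) → L1-HIT  vc=[]
3: 0x19 (blk 6, set 0) → MISS  vc=[2]
4: 0x1b (blk 6, set 0) → L1-HIT  vc=[2]
5: 0x8 (blk 2, set 0) → VC-HIT  vc=[6]
6: 0x1a (blk 6, set 0) → VC-HIT  vc=[2]
7: 0x31 (blk 12, set 0) → MISS  vc=[2, 6]
8: 0x18 (blk 6, set 0) → VC-HIT  vc=[2, 12]
9: 0x30 (blk 12, set 0) → VC-HIT  vc=[2, 6]
10: 0x30 (blk 12, set 0) → L1-HIT  vc=[2, 6]
11: 0xb (blk 2, set 0) → VC-HIT  vc=[12, 6]
12: 0x1a (blk 6, set 0) → VC-HIT  vc=[12, 2]
13: 0xa (blk 2, set 0) → VC-HIT  vc=[12, 6]
14: 0xb (blk 2, set 0) → L1-HIT  vc=[12, 6]
15: 0x19 (blk 6, set 0) → VC-HIT  vc=[12, 2]

MISSES = 3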